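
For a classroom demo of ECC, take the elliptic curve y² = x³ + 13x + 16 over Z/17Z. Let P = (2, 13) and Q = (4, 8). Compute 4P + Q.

First 4P:
Double-and-add on 4 = (100)₂. Start with P = (2, 13) for the leading 1-bit.
double: tangent at (2, 13): λ = (3·2² + 13)/(2·13) ≡ 8/9. 9⁻¹ ≡ 2 (mod 17), so λ ≡ 8·2 ≡ 16.
  x = λ² - 2 - 2 = 256 - 4 ≡ 14; y = λ·(2 - 14) - 13 ≡ 16. → (14, 16)
double: tangent at (14, 16): λ = (3·14² + 13)/(2·16) ≡ 6/15. 15⁻¹ ≡ 8 (mod 17), so λ ≡ 6·8 ≡ 14.
  x = λ² - 14 - 14 = 196 - 28 ≡ 15; y = λ·(14 - 15) - 16 ≡ 4. → (15, 4)
4P = (15, 4).
Finally 4P + Q:
(15, 4) + (4, 8). λ = (8 - 4)/(4 - 15) ≡ 4/6 mod 17. 6⁻¹ ≡ 3 (mod 17), so λ ≡ 12.
  x = λ² - 15 - 4 = 144 - 19 ≡ 6; y = λ·(15 - 6) - 4 ≡ 2. → (6, 2)

(6, 2)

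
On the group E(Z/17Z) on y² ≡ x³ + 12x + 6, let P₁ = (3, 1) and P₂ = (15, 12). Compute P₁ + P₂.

(12, 12)

(3, 1) + (15, 12). λ = (12 - 1)/(15 - 3) ≡ 11/12 mod 17. 12⁻¹ ≡ 10 (mod 17), so λ ≡ 8.
  x = λ² - 3 - 15 = 64 - 18 ≡ 12; y = λ·(3 - 12) - 1 ≡ 12. → (12, 12)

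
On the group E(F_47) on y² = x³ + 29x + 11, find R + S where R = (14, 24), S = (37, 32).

(17, 24)

(14, 24) + (37, 32). λ = (32 - 24)/(37 - 14) ≡ 8/23 mod 47. 23⁻¹ ≡ 45 (mod 47), so λ ≡ 31.
  x = λ² - 14 - 37 = 961 - 51 ≡ 17; y = λ·(14 - 17) - 24 ≡ 24. → (17, 24)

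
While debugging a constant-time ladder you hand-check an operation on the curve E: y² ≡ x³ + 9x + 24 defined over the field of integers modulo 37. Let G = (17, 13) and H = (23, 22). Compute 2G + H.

(5, 34)

First 2G:
Repeated addition: build up to 2G.
2G: tangent at (17, 13): λ = (3·17² + 9)/(2·13) ≡ 25/26. 26⁻¹ ≡ 10 (mod 37), so λ ≡ 25·10 ≡ 28.
  x = λ² - 17 - 17 = 784 - 34 ≡ 10; y = λ·(17 - 10) - 13 ≡ 35. → (10, 35)
2G = (10, 35).
Finally 2G + H:
(10, 35) + (23, 22). λ = (22 - 35)/(23 - 10) ≡ 24/13 mod 37. 13⁻¹ ≡ 20 (mod 37), so λ ≡ 36.
  x = λ² - 10 - 23 = 1296 - 33 ≡ 5; y = λ·(10 - 5) - 35 ≡ 34. → (5, 34)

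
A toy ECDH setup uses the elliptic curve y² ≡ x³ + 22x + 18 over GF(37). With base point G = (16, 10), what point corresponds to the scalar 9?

Double-and-add on 9 = (1001)₂. Start with G = (16, 10) for the leading 1-bit.
double: tangent at (16, 10): λ = (3·16² + 22)/(2·10) ≡ 13/20. 20⁻¹ ≡ 13 (mod 37), so λ ≡ 13·13 ≡ 21.
  x = λ² - 16 - 16 = 441 - 32 ≡ 2; y = λ·(16 - 2) - 10 ≡ 25. → (2, 25)
double: tangent at (2, 25): λ = (3·2² + 22)/(2·25) ≡ 34/13. 13⁻¹ ≡ 20 (mod 37), so λ ≡ 34·20 ≡ 14.
  x = λ² - 2 - 2 = 196 - 4 ≡ 7; y = λ·(2 - 7) - 25 ≡ 16. → (7, 16)
double: tangent at (7, 16): λ = (3·7² + 22)/(2·16) ≡ 21/32. 32⁻¹ ≡ 22 (mod 37) since 32·22 = 704 ≡ 1, so λ ≡ 21·22 ≡ 18.
  x = λ² - 7 - 7 = 324 - 14 ≡ 14; y = λ·(7 - 14) - 16 ≡ 6. → (14, 6)
add G: (14, 6) + (16, 10). λ = (10 - 6)/(16 - 14) ≡ 4/2 mod 37. 2⁻¹ ≡ 19 (mod 37) since 2·19 = 38 ≡ 1, so λ ≡ 2.
  x = λ² - 14 - 16 = 4 - 30 ≡ 11; y = λ·(14 - 11) - 6 ≡ 0. → (11, 0)

(11, 0)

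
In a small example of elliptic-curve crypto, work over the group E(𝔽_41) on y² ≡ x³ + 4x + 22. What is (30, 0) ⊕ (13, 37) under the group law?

(6, 37)

(30, 0) + (13, 37). λ = (37 - 0)/(13 - 30) ≡ 37/24 mod 41. 24⁻¹ ≡ 12 (mod 41) since 24·12 = 288 ≡ 1, so λ ≡ 34.
  x = λ² - 30 - 13 = 1156 - 43 ≡ 6; y = λ·(30 - 6) - 0 ≡ 37. → (6, 37)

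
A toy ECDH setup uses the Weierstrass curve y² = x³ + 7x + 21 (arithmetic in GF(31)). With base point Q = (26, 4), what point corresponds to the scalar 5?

Repeated addition: build up to 5Q.
2Q: tangent at (26, 4): λ = (3·26² + 7)/(2·4) ≡ 20/8. 8⁻¹ ≡ 4 (mod 31) since 8·4 = 32 ≡ 1, so λ ≡ 20·4 ≡ 18.
  x = λ² - 26 - 26 = 324 - 52 ≡ 24; y = λ·(26 - 24) - 4 ≡ 1. → (24, 1)
3Q: (24, 1) + (26, 4). λ = (4 - 1)/(26 - 24) ≡ 3/2 mod 31. 2⁻¹ ≡ 16 (mod 31) since 2·16 = 32 ≡ 1, so λ ≡ 17.
  x = λ² - 24 - 26 = 289 - 50 ≡ 22; y = λ·(24 - 22) - 1 ≡ 2. → (22, 2)
4Q: (22, 2) + (26, 4). λ = (4 - 2)/(26 - 22) ≡ 2/4 mod 31. 4⁻¹ ≡ 8 (mod 31) since 4·8 = 32 ≡ 1, so λ ≡ 16.
  x = λ² - 22 - 26 = 256 - 48 ≡ 22; y = λ·(22 - 22) - 2 ≡ 29. → (22, 29)
5Q: (22, 29) + (26, 4). λ = (4 - 29)/(26 - 22) ≡ 6/4 mod 31. 4⁻¹ ≡ 8 (mod 31) since 4·8 = 32 ≡ 1, so λ ≡ 17.
  x = λ² - 22 - 26 = 289 - 48 ≡ 24; y = λ·(22 - 24) - 29 ≡ 30. → (24, 30)

(24, 30)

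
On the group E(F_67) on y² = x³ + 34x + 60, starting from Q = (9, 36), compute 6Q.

Repeated addition: build up to 6Q.
2Q: tangent at (9, 36): λ = (3·9² + 34)/(2·36) ≡ 9/5. 5⁻¹ ≡ 27 (mod 67) since 5·27 = 135 ≡ 1, so λ ≡ 9·27 ≡ 42.
  x = λ² - 9 - 9 = 1764 - 18 ≡ 4; y = λ·(9 - 4) - 36 ≡ 40. → (4, 40)
3Q: (4, 40) + (9, 36). λ = (36 - 40)/(9 - 4) ≡ 63/5 mod 67. 5⁻¹ ≡ 27 (mod 67), so λ ≡ 26.
  x = λ² - 4 - 9 = 676 - 13 ≡ 60; y = λ·(4 - 60) - 40 ≡ 45. → (60, 45)
4Q: (60, 45) + (9, 36). λ = (36 - 45)/(9 - 60) ≡ 58/16 mod 67. 16⁻¹ ≡ 21 (mod 67), so λ ≡ 12.
  x = λ² - 60 - 9 = 144 - 69 ≡ 8; y = λ·(60 - 8) - 45 ≡ 43. → (8, 43)
5Q: (8, 43) + (9, 36). λ = (36 - 43)/(9 - 8) ≡ 60/1 mod 67. 1⁻¹ ≡ 1 (mod 67), so λ ≡ 60.
  x = λ² - 8 - 9 = 3600 - 17 ≡ 32; y = λ·(8 - 32) - 43 ≡ 58. → (32, 58)
6Q: (32, 58) + (9, 36). λ = (36 - 58)/(9 - 32) ≡ 45/44 mod 67. 44⁻¹ ≡ 32 (mod 67) since 44·32 = 1408 ≡ 1, so λ ≡ 33.
  x = λ² - 32 - 9 = 1089 - 41 ≡ 43; y = λ·(32 - 43) - 58 ≡ 48. → (43, 48)

(43, 48)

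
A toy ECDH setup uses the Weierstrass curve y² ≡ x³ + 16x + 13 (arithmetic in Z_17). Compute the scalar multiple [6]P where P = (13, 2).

(6, 11)

Double-and-add on 6 = (110)₂. Start with P = (13, 2) for the leading 1-bit.
double: tangent at (13, 2): λ = (3·13² + 16)/(2·2) ≡ 13/4. 4⁻¹ ≡ 13 (mod 17), so λ ≡ 13·13 ≡ 16.
  x = λ² - 13 - 13 = 256 - 26 ≡ 9; y = λ·(13 - 9) - 2 ≡ 11. → (9, 11)
add P: (9, 11) + (13, 2). λ = (2 - 11)/(13 - 9) ≡ 8/4 mod 17. 4⁻¹ ≡ 13 (mod 17) since 4·13 = 52 ≡ 1, so λ ≡ 2.
  x = λ² - 9 - 13 = 4 - 22 ≡ 16; y = λ·(9 - 16) - 11 ≡ 9. → (16, 9)
double: tangent at (16, 9): λ = (3·16² + 16)/(2·9) ≡ 2/1. 1⁻¹ ≡ 1 (mod 17), so λ ≡ 2·1 ≡ 2.
  x = λ² - 16 - 16 = 4 - 32 ≡ 6; y = λ·(16 - 6) - 9 ≡ 11. → (6, 11)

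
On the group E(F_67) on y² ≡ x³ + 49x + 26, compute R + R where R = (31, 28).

(42, 23)

tangent at (31, 28): λ = (3·31² + 49)/(2·28) ≡ 51/56. 56⁻¹ ≡ 6 (mod 67), so λ ≡ 51·6 ≡ 38.
  x = λ² - 31 - 31 = 1444 - 62 ≡ 42; y = λ·(31 - 42) - 28 ≡ 23. → (42, 23)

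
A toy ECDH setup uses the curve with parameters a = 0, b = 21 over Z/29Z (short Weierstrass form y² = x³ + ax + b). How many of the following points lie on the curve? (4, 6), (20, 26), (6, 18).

(4, 6): 6² ≡ 7, rhs ≡ 27 → off.
(20, 26): 26² ≡ 9, rhs ≡ 17 → off.
(6, 18): 18² ≡ 5, rhs ≡ 5 → on.

1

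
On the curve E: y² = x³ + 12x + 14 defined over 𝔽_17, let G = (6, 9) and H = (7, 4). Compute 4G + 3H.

First 4G:
Repeated addition: build up to 4G.
2G: tangent at (6, 9): λ = (3·6² + 12)/(2·9) ≡ 1/1. 1⁻¹ ≡ 1 (mod 17), so λ ≡ 1·1 ≡ 1.
  x = λ² - 6 - 6 = 1 - 12 ≡ 6; y = λ·(6 - 6) - 9 ≡ 8. → (6, 8)
3G: (6, 8) + (6, 9): same x and y₁ ≡ -y₂, so the sum is O.
4G: O + (6, 9) = (6, 9) (identity).
4G = (6, 9).
Next 3H:
Repeated addition: build up to 3H.
2H: tangent at (7, 4): λ = (3·7² + 12)/(2·4) ≡ 6/8. 8⁻¹ ≡ 15 (mod 17), so λ ≡ 6·15 ≡ 5.
  x = λ² - 7 - 7 = 25 - 14 ≡ 11; y = λ·(7 - 11) - 4 ≡ 10. → (11, 10)
3H: (11, 10) + (7, 4). λ = (4 - 10)/(7 - 11) ≡ 11/13 mod 17. 13⁻¹ ≡ 4 (mod 17), so λ ≡ 10.
  x = λ² - 11 - 7 = 100 - 18 ≡ 14; y = λ·(11 - 14) - 10 ≡ 11. → (14, 11)
3H = (14, 11).
Finally 4G + 3H:
(6, 9) + (14, 11). λ = (11 - 9)/(14 - 6) ≡ 2/8 mod 17. 8⁻¹ ≡ 15 (mod 17), so λ ≡ 13.
  x = λ² - 6 - 14 = 169 - 20 ≡ 13; y = λ·(6 - 13) - 9 ≡ 2. → (13, 2)

(13, 2)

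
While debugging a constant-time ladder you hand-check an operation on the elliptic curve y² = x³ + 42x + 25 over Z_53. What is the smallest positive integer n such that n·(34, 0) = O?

2P: (34, 0) + (34, 0): same x and y₁ ≡ -y₂, so the sum is O.
2P = O, so the order is 2.

2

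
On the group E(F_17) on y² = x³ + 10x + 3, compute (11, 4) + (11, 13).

O

The two points share x = 11 and their y-coordinates satisfy 4 + 13 ≡ 0 (mod 17), so they are inverses. Their sum is O.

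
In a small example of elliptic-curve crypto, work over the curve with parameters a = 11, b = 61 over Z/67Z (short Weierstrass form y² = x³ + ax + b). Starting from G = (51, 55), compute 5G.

O

Repeated addition: build up to 5G.
2G: tangent at (51, 55): λ = (3·51² + 11)/(2·55) ≡ 42/43. 43⁻¹ ≡ 53 (mod 67), so λ ≡ 42·53 ≡ 15.
  x = λ² - 51 - 51 = 225 - 102 ≡ 56; y = λ·(51 - 56) - 55 ≡ 4. → (56, 4)
3G: (56, 4) + (51, 55). λ = (55 - 4)/(51 - 56) ≡ 51/62 mod 67. 62⁻¹ ≡ 40 (mod 67), so λ ≡ 30.
  x = λ² - 56 - 51 = 900 - 107 ≡ 56; y = λ·(56 - 56) - 4 ≡ 63. → (56, 63)
4G: (56, 63) + (51, 55). λ = (55 - 63)/(51 - 56) ≡ 59/62 mod 67. 62⁻¹ ≡ 40 (mod 67) since 62·40 = 2480 ≡ 1, so λ ≡ 15.
  x = λ² - 56 - 51 = 225 - 107 ≡ 51; y = λ·(56 - 51) - 63 ≡ 12. → (51, 12)
5G: (51, 12) + (51, 55): same x and y₁ ≡ -y₂, so the sum is 𝒪.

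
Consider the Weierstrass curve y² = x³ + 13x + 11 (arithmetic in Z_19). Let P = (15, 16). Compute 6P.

Double-and-add on 6 = (110)₂. Start with P = (15, 16) for the leading 1-bit.
double: tangent at (15, 16): λ = (3·15² + 13)/(2·16) ≡ 4/13. 13⁻¹ ≡ 3 (mod 19) since 13·3 = 39 ≡ 1, so λ ≡ 4·3 ≡ 12.
  x = λ² - 15 - 15 = 144 - 30 ≡ 0; y = λ·(15 - 0) - 16 ≡ 12. → (0, 12)
add P: (0, 12) + (15, 16). λ = (16 - 12)/(15 - 0) ≡ 4/15 mod 19. 15⁻¹ ≡ 14 (mod 19), so λ ≡ 18.
  x = λ² - 0 - 15 = 324 - 15 ≡ 5; y = λ·(0 - 5) - 12 ≡ 12. → (5, 12)
double: tangent at (5, 12): λ = (3·5² + 13)/(2·12) ≡ 12/5. 5⁻¹ ≡ 4 (mod 19), so λ ≡ 12·4 ≡ 10.
  x = λ² - 5 - 5 = 100 - 10 ≡ 14; y = λ·(5 - 14) - 12 ≡ 12. → (14, 12)

(14, 12)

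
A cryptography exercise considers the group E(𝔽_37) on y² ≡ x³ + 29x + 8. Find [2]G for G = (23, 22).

(3, 23)

tangent at (23, 22): λ = (3·23² + 29)/(2·22) ≡ 25/7. 7⁻¹ ≡ 16 (mod 37), so λ ≡ 25·16 ≡ 30.
  x = λ² - 23 - 23 = 900 - 46 ≡ 3; y = λ·(23 - 3) - 22 ≡ 23. → (3, 23)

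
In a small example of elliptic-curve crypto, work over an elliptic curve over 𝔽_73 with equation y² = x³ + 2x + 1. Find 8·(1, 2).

Write Q = (1, 2).
Double-and-add on 8 = (1000)₂. Start with Q = (1, 2) for the leading 1-bit.
double: tangent at (1, 2): λ = (3·1² + 2)/(2·2) ≡ 5/4. 4⁻¹ ≡ 55 (mod 73), so λ ≡ 5·55 ≡ 56.
  x = λ² - 1 - 1 = 3136 - 2 ≡ 68; y = λ·(1 - 68) - 2 ≡ 42. → (68, 42)
double: tangent at (68, 42): λ = (3·68² + 2)/(2·42) ≡ 4/11. 11⁻¹ ≡ 20 (mod 73), so λ ≡ 4·20 ≡ 7.
  x = λ² - 68 - 68 = 49 - 136 ≡ 59; y = λ·(68 - 59) - 42 ≡ 21. → (59, 21)
double: tangent at (59, 21): λ = (3·59² + 2)/(2·21) ≡ 6/42. 42⁻¹ ≡ 40 (mod 73) since 42·40 = 1680 ≡ 1, so λ ≡ 6·40 ≡ 21.
  x = λ² - 59 - 59 = 441 - 118 ≡ 31; y = λ·(59 - 31) - 21 ≡ 56. → (31, 56)

(31, 56)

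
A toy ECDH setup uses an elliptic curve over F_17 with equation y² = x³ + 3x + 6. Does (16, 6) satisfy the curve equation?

y² = 6² ≡ 2; x³ + 3x + 6 = 4150 ≡ 2 (mod 17). 2 = 2.

yes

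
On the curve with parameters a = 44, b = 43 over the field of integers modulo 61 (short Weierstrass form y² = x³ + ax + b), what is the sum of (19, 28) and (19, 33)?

The two points share x = 19 and their y-coordinates satisfy 28 + 33 ≡ 0 (mod 61), so they are inverses. Their sum is the point at infinity.

O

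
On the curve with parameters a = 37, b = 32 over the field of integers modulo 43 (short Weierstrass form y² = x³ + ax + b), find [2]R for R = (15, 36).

tangent at (15, 36): λ = (3·15² + 37)/(2·36) ≡ 24/29. 29⁻¹ ≡ 3 (mod 43) since 29·3 = 87 ≡ 1, so λ ≡ 24·3 ≡ 29.
  x = λ² - 15 - 15 = 841 - 30 ≡ 37; y = λ·(15 - 37) - 36 ≡ 14. → (37, 14)

(37, 14)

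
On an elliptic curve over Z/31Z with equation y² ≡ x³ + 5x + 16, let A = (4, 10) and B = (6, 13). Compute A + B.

(0, 27)

(4, 10) + (6, 13). λ = (13 - 10)/(6 - 4) ≡ 3/2 mod 31. 2⁻¹ ≡ 16 (mod 31), so λ ≡ 17.
  x = λ² - 4 - 6 = 289 - 10 ≡ 0; y = λ·(4 - 0) - 10 ≡ 27. → (0, 27)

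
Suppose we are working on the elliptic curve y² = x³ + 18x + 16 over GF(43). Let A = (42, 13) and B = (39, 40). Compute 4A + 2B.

(37, 37)

First 4A:
Repeated addition: build up to 4A.
2A: tangent at (42, 13): λ = (3·42² + 18)/(2·13) ≡ 21/26. 26⁻¹ ≡ 5 (mod 43), so λ ≡ 21·5 ≡ 19.
  x = λ² - 42 - 42 = 361 - 84 ≡ 19; y = λ·(42 - 19) - 13 ≡ 37. → (19, 37)
3A: (19, 37) + (42, 13). λ = (13 - 37)/(42 - 19) ≡ 19/23 mod 43. 23⁻¹ ≡ 15 (mod 43), so λ ≡ 27.
  x = λ² - 19 - 42 = 729 - 61 ≡ 23; y = λ·(19 - 23) - 37 ≡ 27. → (23, 27)
4A: (23, 27) + (42, 13). λ = (13 - 27)/(42 - 23) ≡ 29/19 mod 43. 19⁻¹ ≡ 34 (mod 43) since 19·34 = 646 ≡ 1, so λ ≡ 40.
  x = λ² - 23 - 42 = 1600 - 65 ≡ 30; y = λ·(23 - 30) - 27 ≡ 37. → (30, 37)
4A = (30, 37).
Next 2B:
Repeated addition: build up to 2B.
2B: tangent at (39, 40): λ = (3·39² + 18)/(2·40) ≡ 23/37. 37⁻¹ ≡ 7 (mod 43), so λ ≡ 23·7 ≡ 32.
  x = λ² - 39 - 39 = 1024 - 78 ≡ 0; y = λ·(39 - 0) - 40 ≡ 4. → (0, 4)
2B = (0, 4).
Finally 4A + 2B:
(30, 37) + (0, 4). λ = (4 - 37)/(0 - 30) ≡ 10/13 mod 43. 13⁻¹ ≡ 10 (mod 43), so λ ≡ 14.
  x = λ² - 30 - 0 = 196 - 30 ≡ 37; y = λ·(30 - 37) - 37 ≡ 37. → (37, 37)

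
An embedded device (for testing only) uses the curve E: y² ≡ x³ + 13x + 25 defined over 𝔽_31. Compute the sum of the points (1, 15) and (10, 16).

(1, 15) + (10, 16). λ = (16 - 15)/(10 - 1) ≡ 1/9 mod 31. 9⁻¹ ≡ 7 (mod 31) since 9·7 = 63 ≡ 1, so λ ≡ 7.
  x = λ² - 1 - 10 = 49 - 11 ≡ 7; y = λ·(1 - 7) - 15 ≡ 5. → (7, 5)

(7, 5)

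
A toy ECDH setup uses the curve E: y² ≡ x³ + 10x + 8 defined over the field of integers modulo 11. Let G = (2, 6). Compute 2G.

(7, 5)

tangent at (2, 6): λ = (3·2² + 10)/(2·6) ≡ 0/1. 1⁻¹ ≡ 1 (mod 11), so λ ≡ 0·1 ≡ 0.
  x = λ² - 2 - 2 = 0 - 4 ≡ 7; y = λ·(2 - 7) - 6 ≡ 5. → (7, 5)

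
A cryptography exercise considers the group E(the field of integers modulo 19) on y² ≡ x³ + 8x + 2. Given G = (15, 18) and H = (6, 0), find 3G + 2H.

(17, 4)

First 3G:
Repeated addition: build up to 3G.
2G: tangent at (15, 18): λ = (3·15² + 8)/(2·18) ≡ 18/17. 17⁻¹ ≡ 9 (mod 19) since 17·9 = 153 ≡ 1, so λ ≡ 18·9 ≡ 10.
  x = λ² - 15 - 15 = 100 - 30 ≡ 13; y = λ·(15 - 13) - 18 ≡ 2. → (13, 2)
3G: (13, 2) + (15, 18). λ = (18 - 2)/(15 - 13) ≡ 16/2 mod 19. 2⁻¹ ≡ 10 (mod 19), so λ ≡ 8.
  x = λ² - 13 - 15 = 64 - 28 ≡ 17; y = λ·(13 - 17) - 2 ≡ 4. → (17, 4)
3G = (17, 4).
Next 2H:
Repeated addition: build up to 2H.
2H: (6, 0) + (6, 0): same x and y₁ ≡ -y₂, so the sum is ∞.
2H = ∞.
Finally 3G + 2H:
(17, 4) + ∞ = (17, 4) (identity).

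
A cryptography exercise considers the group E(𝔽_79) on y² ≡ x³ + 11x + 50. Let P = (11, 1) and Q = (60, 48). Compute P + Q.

(11, 1) + (60, 48). λ = (48 - 1)/(60 - 11) ≡ 47/49 mod 79. 49⁻¹ ≡ 50 (mod 79), so λ ≡ 59.
  x = λ² - 11 - 60 = 3481 - 71 ≡ 13; y = λ·(11 - 13) - 1 ≡ 39. → (13, 39)

(13, 39)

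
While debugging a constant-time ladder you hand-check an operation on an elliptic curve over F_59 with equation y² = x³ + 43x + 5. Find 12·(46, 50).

(1, 52)

Write G = (46, 50).
Double-and-add on 12 = (1100)₂. Start with G = (46, 50) for the leading 1-bit.
double: tangent at (46, 50): λ = (3·46² + 43)/(2·50) ≡ 19/41. 41⁻¹ ≡ 36 (mod 59) since 41·36 = 1476 ≡ 1, so λ ≡ 19·36 ≡ 35.
  x = λ² - 46 - 46 = 1225 - 92 ≡ 12; y = λ·(46 - 12) - 50 ≡ 19. → (12, 19)
add G: (12, 19) + (46, 50). λ = (50 - 19)/(46 - 12) ≡ 31/34 mod 59. 34⁻¹ ≡ 33 (mod 59) since 34·33 = 1122 ≡ 1, so λ ≡ 20.
  x = λ² - 12 - 46 = 400 - 58 ≡ 47; y = λ·(12 - 47) - 19 ≡ 48. → (47, 48)
double: tangent at (47, 48): λ = (3·47² + 43)/(2·48) ≡ 3/37. 37⁻¹ ≡ 8 (mod 59) since 37·8 = 296 ≡ 1, so λ ≡ 3·8 ≡ 24.
  x = λ² - 47 - 47 = 576 - 94 ≡ 10; y = λ·(47 - 10) - 48 ≡ 14. → (10, 14)
double: tangent at (10, 14): λ = (3·10² + 43)/(2·14) ≡ 48/28. 28⁻¹ ≡ 19 (mod 59) since 28·19 = 532 ≡ 1, so λ ≡ 48·19 ≡ 27.
  x = λ² - 10 - 10 = 729 - 20 ≡ 1; y = λ·(10 - 1) - 14 ≡ 52. → (1, 52)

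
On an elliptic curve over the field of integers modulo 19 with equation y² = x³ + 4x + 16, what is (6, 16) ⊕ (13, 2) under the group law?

(4, 18)

(6, 16) + (13, 2). λ = (2 - 16)/(13 - 6) ≡ 5/7 mod 19. 7⁻¹ ≡ 11 (mod 19), so λ ≡ 17.
  x = λ² - 6 - 13 = 289 - 19 ≡ 4; y = λ·(6 - 4) - 16 ≡ 18. → (4, 18)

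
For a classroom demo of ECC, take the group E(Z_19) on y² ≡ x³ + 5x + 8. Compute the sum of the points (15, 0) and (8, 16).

(15, 0) + (8, 16). λ = (16 - 0)/(8 - 15) ≡ 16/12 mod 19. 12⁻¹ ≡ 8 (mod 19), so λ ≡ 14.
  x = λ² - 15 - 8 = 196 - 23 ≡ 2; y = λ·(15 - 2) - 0 ≡ 11. → (2, 11)

(2, 11)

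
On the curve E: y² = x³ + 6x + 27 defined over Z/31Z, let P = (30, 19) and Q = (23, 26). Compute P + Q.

(10, 23)

(30, 19) + (23, 26). λ = (26 - 19)/(23 - 30) ≡ 7/24 mod 31. 24⁻¹ ≡ 22 (mod 31) since 24·22 = 528 ≡ 1, so λ ≡ 30.
  x = λ² - 30 - 23 = 900 - 53 ≡ 10; y = λ·(30 - 10) - 19 ≡ 23. → (10, 23)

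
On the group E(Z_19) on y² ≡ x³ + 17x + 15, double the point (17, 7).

tangent at (17, 7): λ = (3·17² + 17)/(2·7) ≡ 10/14. 14⁻¹ ≡ 15 (mod 19) since 14·15 = 210 ≡ 1, so λ ≡ 10·15 ≡ 17.
  x = λ² - 17 - 17 = 289 - 34 ≡ 8; y = λ·(17 - 8) - 7 ≡ 13. → (8, 13)

(8, 13)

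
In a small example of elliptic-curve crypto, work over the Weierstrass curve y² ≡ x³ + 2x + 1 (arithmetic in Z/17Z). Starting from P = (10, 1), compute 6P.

Repeated addition: build up to 6P.
2P: tangent at (10, 1): λ = (3·10² + 2)/(2·1) ≡ 13/2. 2⁻¹ ≡ 9 (mod 17), so λ ≡ 13·9 ≡ 15.
  x = λ² - 10 - 10 = 225 - 20 ≡ 1; y = λ·(10 - 1) - 1 ≡ 15. → (1, 15)
3P: (1, 15) + (10, 1). λ = (1 - 15)/(10 - 1) ≡ 3/9 mod 17. 9⁻¹ ≡ 2 (mod 17), so λ ≡ 6.
  x = λ² - 1 - 10 = 36 - 11 ≡ 8; y = λ·(1 - 8) - 15 ≡ 11. → (8, 11)
4P: (8, 11) + (10, 1). λ = (1 - 11)/(10 - 8) ≡ 7/2 mod 17. 2⁻¹ ≡ 9 (mod 17), so λ ≡ 12.
  x = λ² - 8 - 10 = 144 - 18 ≡ 7; y = λ·(8 - 7) - 11 ≡ 1. → (7, 1)
5P: (7, 1) + (10, 1). λ = (1 - 1)/(10 - 7) ≡ 0/3 mod 17. 3⁻¹ ≡ 6 (mod 17) since 3·6 = 18 ≡ 1, so λ ≡ 0.
  x = λ² - 7 - 10 = 0 - 17 ≡ 0; y = λ·(7 - 0) - 1 ≡ 16. → (0, 16)
6P: (0, 16) + (10, 1). λ = (1 - 16)/(10 - 0) ≡ 2/10 mod 17. 10⁻¹ ≡ 12 (mod 17) since 10·12 = 120 ≡ 1, so λ ≡ 7.
  x = λ² - 0 - 10 = 49 - 10 ≡ 5; y = λ·(0 - 5) - 16 ≡ 0. → (5, 0)

(5, 0)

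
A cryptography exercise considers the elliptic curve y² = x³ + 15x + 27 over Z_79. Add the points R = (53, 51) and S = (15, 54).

(15, 25)

(53, 51) + (15, 54). λ = (54 - 51)/(15 - 53) ≡ 3/41 mod 79. 41⁻¹ ≡ 27 (mod 79), so λ ≡ 2.
  x = λ² - 53 - 15 = 4 - 68 ≡ 15; y = λ·(53 - 15) - 51 ≡ 25. → (15, 25)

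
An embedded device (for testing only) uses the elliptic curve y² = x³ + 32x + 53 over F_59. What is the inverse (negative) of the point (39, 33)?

-(39, 33) = (39, -33 mod 59) = (39, 26).

(39, 26)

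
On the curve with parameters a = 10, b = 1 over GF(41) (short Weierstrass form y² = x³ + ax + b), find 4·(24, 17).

(40, 21)

Write P = (24, 17).
Double-and-add on 4 = (100)₂. Start with P = (24, 17) for the leading 1-bit.
double: tangent at (24, 17): λ = (3·24² + 10)/(2·17) ≡ 16/34. 34⁻¹ ≡ 35 (mod 41), so λ ≡ 16·35 ≡ 27.
  x = λ² - 24 - 24 = 729 - 48 ≡ 25; y = λ·(24 - 25) - 17 ≡ 38. → (25, 38)
double: tangent at (25, 38): λ = (3·25² + 10)/(2·38) ≡ 40/35. 35⁻¹ ≡ 34 (mod 41) since 35·34 = 1190 ≡ 1, so λ ≡ 40·34 ≡ 7.
  x = λ² - 25 - 25 = 49 - 50 ≡ 40; y = λ·(25 - 40) - 38 ≡ 21. → (40, 21)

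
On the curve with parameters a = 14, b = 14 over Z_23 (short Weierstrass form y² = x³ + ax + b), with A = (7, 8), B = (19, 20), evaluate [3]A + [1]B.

First 3A:
Repeated addition: build up to 3A.
2A: tangent at (7, 8): λ = (3·7² + 14)/(2·8) ≡ 0/16. 16⁻¹ ≡ 13 (mod 23), so λ ≡ 0·13 ≡ 0.
  x = λ² - 7 - 7 = 0 - 14 ≡ 9; y = λ·(7 - 9) - 8 ≡ 15. → (9, 15)
3A: (9, 15) + (7, 8). λ = (8 - 15)/(7 - 9) ≡ 16/21 mod 23. 21⁻¹ ≡ 11 (mod 23) since 21·11 = 231 ≡ 1, so λ ≡ 15.
  x = λ² - 9 - 7 = 225 - 16 ≡ 2; y = λ·(9 - 2) - 15 ≡ 21. → (2, 21)
3A = (2, 21).
Finally 3A + B:
(2, 21) + (19, 20). λ = (20 - 21)/(19 - 2) ≡ 22/17 mod 23. 17⁻¹ ≡ 19 (mod 23) since 17·19 = 323 ≡ 1, so λ ≡ 4.
  x = λ² - 2 - 19 = 16 - 21 ≡ 18; y = λ·(2 - 18) - 21 ≡ 7. → (18, 7)

(18, 7)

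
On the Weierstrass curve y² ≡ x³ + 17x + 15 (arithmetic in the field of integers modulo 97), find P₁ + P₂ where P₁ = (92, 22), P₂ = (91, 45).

(92, 22) + (91, 45). λ = (45 - 22)/(91 - 92) ≡ 23/96 mod 97. 96⁻¹ ≡ 96 (mod 97) since 96·96 = 9216 ≡ 1, so λ ≡ 74.
  x = λ² - 92 - 91 = 5476 - 183 ≡ 55; y = λ·(92 - 55) - 22 ≡ 0. → (55, 0)

(55, 0)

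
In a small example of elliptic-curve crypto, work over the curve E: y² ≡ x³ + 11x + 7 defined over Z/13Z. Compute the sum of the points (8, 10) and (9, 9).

(8, 10) + (9, 9). λ = (9 - 10)/(9 - 8) ≡ 12/1 mod 13. 1⁻¹ ≡ 1 (mod 13), so λ ≡ 12.
  x = λ² - 8 - 9 = 144 - 17 ≡ 10; y = λ·(8 - 10) - 10 ≡ 5. → (10, 5)

(10, 5)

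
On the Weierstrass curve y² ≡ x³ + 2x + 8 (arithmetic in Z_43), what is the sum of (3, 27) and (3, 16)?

O

The two points share x = 3 and their y-coordinates satisfy 27 + 16 ≡ 0 (mod 43), so they are inverses. Their sum is the point at infinity.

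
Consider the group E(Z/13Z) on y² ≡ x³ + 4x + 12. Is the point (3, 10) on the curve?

y² = 10² ≡ 9; x³ + 4x + 12 = 51 ≡ 12 (mod 13). 9 ≠ 12.

no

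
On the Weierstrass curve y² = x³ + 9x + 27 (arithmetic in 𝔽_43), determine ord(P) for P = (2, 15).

9

2P: tangent at (2, 15): λ = (3·2² + 9)/(2·15) ≡ 21/30. 30⁻¹ ≡ 33 (mod 43), so λ ≡ 21·33 ≡ 5.
  x = λ² - 2 - 2 = 25 - 4 ≡ 21; y = λ·(2 - 21) - 15 ≡ 19. → (21, 19)
3P: (21, 19) + (2, 15). λ = (15 - 19)/(2 - 21) ≡ 39/24 mod 43. 24⁻¹ ≡ 9 (mod 43), so λ ≡ 7.
  x = λ² - 21 - 2 = 49 - 23 ≡ 26; y = λ·(21 - 26) - 19 ≡ 32. → (26, 32)
4P: (26, 32) + (2, 15). λ = (15 - 32)/(2 - 26) ≡ 26/19 mod 43. 19⁻¹ ≡ 34 (mod 43), so λ ≡ 24.
  x = λ² - 26 - 2 = 576 - 28 ≡ 32; y = λ·(26 - 32) - 32 ≡ 39. → (32, 39)
5P: (32, 39) + (2, 15). λ = (15 - 39)/(2 - 32) ≡ 19/13 mod 43. 13⁻¹ ≡ 10 (mod 43) since 13·10 = 130 ≡ 1, so λ ≡ 18.
  x = λ² - 32 - 2 = 324 - 34 ≡ 32; y = λ·(32 - 32) - 39 ≡ 4. → (32, 4)
6P: (32, 4) + (2, 15). λ = (15 - 4)/(2 - 32) ≡ 11/13 mod 43. 13⁻¹ ≡ 10 (mod 43), so λ ≡ 24.
  x = λ² - 32 - 2 = 576 - 34 ≡ 26; y = λ·(32 - 26) - 4 ≡ 11. → (26, 11)
7P: (26, 11) + (2, 15). λ = (15 - 11)/(2 - 26) ≡ 4/19 mod 43. 19⁻¹ ≡ 34 (mod 43) since 19·34 = 646 ≡ 1, so λ ≡ 7.
  x = λ² - 26 - 2 = 49 - 28 ≡ 21; y = λ·(26 - 21) - 11 ≡ 24. → (21, 24)
8P: (21, 24) + (2, 15). λ = (15 - 24)/(2 - 21) ≡ 34/24 mod 43. 24⁻¹ ≡ 9 (mod 43) since 24·9 = 216 ≡ 1, so λ ≡ 5.
  x = λ² - 21 - 2 = 25 - 23 ≡ 2; y = λ·(21 - 2) - 24 ≡ 28. → (2, 28)
9P: (2, 28) + (2, 15): same x and y₁ ≡ -y₂, so the sum is ∞.
9P = ∞, so the order is 9.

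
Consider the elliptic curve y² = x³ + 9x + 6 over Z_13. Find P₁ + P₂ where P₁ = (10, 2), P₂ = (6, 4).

(10, 2) + (6, 4). λ = (4 - 2)/(6 - 10) ≡ 2/9 mod 13. 9⁻¹ ≡ 3 (mod 13), so λ ≡ 6.
  x = λ² - 10 - 6 = 36 - 16 ≡ 7; y = λ·(10 - 7) - 2 ≡ 3. → (7, 3)

(7, 3)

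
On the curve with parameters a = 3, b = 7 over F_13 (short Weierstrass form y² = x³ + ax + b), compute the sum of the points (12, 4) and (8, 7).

(9, 10)

(12, 4) + (8, 7). λ = (7 - 4)/(8 - 12) ≡ 3/9 mod 13. 9⁻¹ ≡ 3 (mod 13) since 9·3 = 27 ≡ 1, so λ ≡ 9.
  x = λ² - 12 - 8 = 81 - 20 ≡ 9; y = λ·(12 - 9) - 4 ≡ 10. → (9, 10)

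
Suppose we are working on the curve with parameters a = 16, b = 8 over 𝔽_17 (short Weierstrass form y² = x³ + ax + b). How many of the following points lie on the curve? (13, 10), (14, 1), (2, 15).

(13, 10): 10² ≡ 15, rhs ≡ 16 → off.
(14, 1): 1² ≡ 1, rhs ≡ 1 → on.
(2, 15): 15² ≡ 4, rhs ≡ 14 → off.

1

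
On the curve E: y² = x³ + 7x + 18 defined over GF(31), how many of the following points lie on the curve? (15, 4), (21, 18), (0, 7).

(15, 4): 4² ≡ 16, rhs ≡ 26 → off.
(21, 18): 18² ≡ 14, rhs ≡ 2 → off.
(0, 7): 7² ≡ 18, rhs ≡ 18 → on.

1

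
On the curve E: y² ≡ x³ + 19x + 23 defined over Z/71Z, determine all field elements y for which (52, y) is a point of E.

20, 51

x³ + 19x + 23 = 141619 ≡ 45 (mod 71).
Square roots of 45 mod 71: 20 and 51 (since 20² = 400 ≡ 45).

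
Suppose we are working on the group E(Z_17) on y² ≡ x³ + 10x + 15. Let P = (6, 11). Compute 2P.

(3, 2)

tangent at (6, 11): λ = (3·6² + 10)/(2·11) ≡ 16/5. 5⁻¹ ≡ 7 (mod 17), so λ ≡ 16·7 ≡ 10.
  x = λ² - 6 - 6 = 100 - 12 ≡ 3; y = λ·(6 - 3) - 11 ≡ 2. → (3, 2)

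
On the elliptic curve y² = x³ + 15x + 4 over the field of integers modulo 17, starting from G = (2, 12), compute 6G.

Double-and-add on 6 = (110)₂. Start with G = (2, 12) for the leading 1-bit.
double: tangent at (2, 12): λ = (3·2² + 15)/(2·12) ≡ 10/7. 7⁻¹ ≡ 5 (mod 17), so λ ≡ 10·5 ≡ 16.
  x = λ² - 2 - 2 = 256 - 4 ≡ 14; y = λ·(2 - 14) - 12 ≡ 0. → (14, 0)
add G: (14, 0) + (2, 12). λ = (12 - 0)/(2 - 14) ≡ 12/5 mod 17. 5⁻¹ ≡ 7 (mod 17) since 5·7 = 35 ≡ 1, so λ ≡ 16.
  x = λ² - 14 - 2 = 256 - 16 ≡ 2; y = λ·(14 - 2) - 0 ≡ 5. → (2, 5)
double: tangent at (2, 5): λ = (3·2² + 15)/(2·5) ≡ 10/10. 10⁻¹ ≡ 12 (mod 17), so λ ≡ 10·12 ≡ 1.
  x = λ² - 2 - 2 = 1 - 4 ≡ 14; y = λ·(2 - 14) - 5 ≡ 0. → (14, 0)

(14, 0)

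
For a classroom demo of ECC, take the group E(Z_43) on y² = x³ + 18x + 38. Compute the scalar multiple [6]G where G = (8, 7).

Repeated addition: build up to 6G.
2G: tangent at (8, 7): λ = (3·8² + 18)/(2·7) ≡ 38/14. 14⁻¹ ≡ 40 (mod 43), so λ ≡ 38·40 ≡ 15.
  x = λ² - 8 - 8 = 225 - 16 ≡ 37; y = λ·(8 - 37) - 7 ≡ 31. → (37, 31)
3G: (37, 31) + (8, 7). λ = (7 - 31)/(8 - 37) ≡ 19/14 mod 43. 14⁻¹ ≡ 40 (mod 43), so λ ≡ 29.
  x = λ² - 37 - 8 = 841 - 45 ≡ 22; y = λ·(37 - 22) - 31 ≡ 17. → (22, 17)
4G: (22, 17) + (8, 7). λ = (7 - 17)/(8 - 22) ≡ 33/29 mod 43. 29⁻¹ ≡ 3 (mod 43), so λ ≡ 13.
  x = λ² - 22 - 8 = 169 - 30 ≡ 10; y = λ·(22 - 10) - 17 ≡ 10. → (10, 10)
5G: (10, 10) + (8, 7). λ = (7 - 10)/(8 - 10) ≡ 40/41 mod 43. 41⁻¹ ≡ 21 (mod 43) since 41·21 = 861 ≡ 1, so λ ≡ 23.
  x = λ² - 10 - 8 = 529 - 18 ≡ 38; y = λ·(10 - 38) - 10 ≡ 34. → (38, 34)
6G: (38, 34) + (8, 7). λ = (7 - 34)/(8 - 38) ≡ 16/13 mod 43. 13⁻¹ ≡ 10 (mod 43) since 13·10 = 130 ≡ 1, so λ ≡ 31.
  x = λ² - 38 - 8 = 961 - 46 ≡ 12; y = λ·(38 - 12) - 34 ≡ 41. → (12, 41)

(12, 41)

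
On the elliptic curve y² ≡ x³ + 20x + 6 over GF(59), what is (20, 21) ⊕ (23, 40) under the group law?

(20, 21) + (23, 40). λ = (40 - 21)/(23 - 20) ≡ 19/3 mod 59. 3⁻¹ ≡ 20 (mod 59), so λ ≡ 26.
  x = λ² - 20 - 23 = 676 - 43 ≡ 43; y = λ·(20 - 43) - 21 ≡ 30. → (43, 30)

(43, 30)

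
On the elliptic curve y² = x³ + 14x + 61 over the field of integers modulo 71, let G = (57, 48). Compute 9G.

Double-and-add on 9 = (1001)₂. Start with G = (57, 48) for the leading 1-bit.
double: tangent at (57, 48): λ = (3·57² + 14)/(2·48) ≡ 34/25. 25⁻¹ ≡ 54 (mod 71), so λ ≡ 34·54 ≡ 61.
  x = λ² - 57 - 57 = 3721 - 114 ≡ 57; y = λ·(57 - 57) - 48 ≡ 23. → (57, 23)
double: tangent at (57, 23): λ = (3·57² + 14)/(2·23) ≡ 34/46. 46⁻¹ ≡ 17 (mod 71) since 46·17 = 782 ≡ 1, so λ ≡ 34·17 ≡ 10.
  x = λ² - 57 - 57 = 100 - 114 ≡ 57; y = λ·(57 - 57) - 23 ≡ 48. → (57, 48)
double: tangent at (57, 48): λ = (3·57² + 14)/(2·48) ≡ 34/25. 25⁻¹ ≡ 54 (mod 71), so λ ≡ 34·54 ≡ 61.
  x = λ² - 57 - 57 = 3721 - 114 ≡ 57; y = λ·(57 - 57) - 48 ≡ 23. → (57, 23)
add G: (57, 23) + (57, 48): same x and y₁ ≡ -y₂, so the sum is O.

O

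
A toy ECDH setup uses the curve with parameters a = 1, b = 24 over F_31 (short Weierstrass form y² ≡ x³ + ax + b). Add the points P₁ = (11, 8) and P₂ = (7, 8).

(11, 8) + (7, 8). λ = (8 - 8)/(7 - 11) ≡ 0/27 mod 31. 27⁻¹ ≡ 23 (mod 31), so λ ≡ 0.
  x = λ² - 11 - 7 = 0 - 18 ≡ 13; y = λ·(11 - 13) - 8 ≡ 23. → (13, 23)

(13, 23)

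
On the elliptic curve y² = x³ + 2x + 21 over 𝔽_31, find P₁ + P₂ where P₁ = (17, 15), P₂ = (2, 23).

(17, 15) + (2, 23). λ = (23 - 15)/(2 - 17) ≡ 8/16 mod 31. 16⁻¹ ≡ 2 (mod 31) since 16·2 = 32 ≡ 1, so λ ≡ 16.
  x = λ² - 17 - 2 = 256 - 19 ≡ 20; y = λ·(17 - 20) - 15 ≡ 30. → (20, 30)

(20, 30)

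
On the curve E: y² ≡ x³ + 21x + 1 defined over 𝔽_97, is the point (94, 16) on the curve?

y² = 16² ≡ 62; x³ + 21x + 1 = 832559 ≡ 8 (mod 97). 62 ≠ 8.

no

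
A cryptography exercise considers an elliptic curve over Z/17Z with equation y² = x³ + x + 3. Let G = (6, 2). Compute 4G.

Repeated addition: build up to 4G.
2G: tangent at (6, 2): λ = (3·6² + 1)/(2·2) ≡ 7/4. 4⁻¹ ≡ 13 (mod 17) since 4·13 = 52 ≡ 1, so λ ≡ 7·13 ≡ 6.
  x = λ² - 6 - 6 = 36 - 12 ≡ 7; y = λ·(6 - 7) - 2 ≡ 9. → (7, 9)
3G: (7, 9) + (6, 2). λ = (2 - 9)/(6 - 7) ≡ 10/16 mod 17. 16⁻¹ ≡ 16 (mod 17) since 16·16 = 256 ≡ 1, so λ ≡ 7.
  x = λ² - 7 - 6 = 49 - 13 ≡ 2; y = λ·(7 - 2) - 9 ≡ 9. → (2, 9)
4G: (2, 9) + (6, 2). λ = (2 - 9)/(6 - 2) ≡ 10/4 mod 17. 4⁻¹ ≡ 13 (mod 17), so λ ≡ 11.
  x = λ² - 2 - 6 = 121 - 8 ≡ 11; y = λ·(2 - 11) - 9 ≡ 11. → (11, 11)

(11, 11)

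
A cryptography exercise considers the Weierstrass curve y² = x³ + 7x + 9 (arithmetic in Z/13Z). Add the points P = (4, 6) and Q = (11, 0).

(12, 12)

(4, 6) + (11, 0). λ = (0 - 6)/(11 - 4) ≡ 7/7 mod 13. 7⁻¹ ≡ 2 (mod 13), so λ ≡ 1.
  x = λ² - 4 - 11 = 1 - 15 ≡ 12; y = λ·(4 - 12) - 6 ≡ 12. → (12, 12)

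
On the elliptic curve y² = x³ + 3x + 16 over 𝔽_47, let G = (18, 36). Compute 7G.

Double-and-add on 7 = (111)₂. Start with G = (18, 36) for the leading 1-bit.
double: tangent at (18, 36): λ = (3·18² + 3)/(2·36) ≡ 35/25. 25⁻¹ ≡ 32 (mod 47), so λ ≡ 35·32 ≡ 39.
  x = λ² - 18 - 18 = 1521 - 36 ≡ 28; y = λ·(18 - 28) - 36 ≡ 44. → (28, 44)
add G: (28, 44) + (18, 36). λ = (36 - 44)/(18 - 28) ≡ 39/37 mod 47. 37⁻¹ ≡ 14 (mod 47), so λ ≡ 29.
  x = λ² - 28 - 18 = 841 - 46 ≡ 43; y = λ·(28 - 43) - 44 ≡ 38. → (43, 38)
double: tangent at (43, 38): λ = (3·43² + 3)/(2·38) ≡ 4/29. 29⁻¹ ≡ 13 (mod 47), so λ ≡ 4·13 ≡ 5.
  x = λ² - 43 - 43 = 25 - 86 ≡ 33; y = λ·(43 - 33) - 38 ≡ 12. → (33, 12)
add G: (33, 12) + (18, 36). λ = (36 - 12)/(18 - 33) ≡ 24/32 mod 47. 32⁻¹ ≡ 25 (mod 47) since 32·25 = 800 ≡ 1, so λ ≡ 36.
  x = λ² - 33 - 18 = 1296 - 51 ≡ 23; y = λ·(33 - 23) - 12 ≡ 19. → (23, 19)

(23, 19)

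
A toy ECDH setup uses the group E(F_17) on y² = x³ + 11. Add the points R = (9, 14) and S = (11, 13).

(10, 12)

(9, 14) + (11, 13). λ = (13 - 14)/(11 - 9) ≡ 16/2 mod 17. 2⁻¹ ≡ 9 (mod 17), so λ ≡ 8.
  x = λ² - 9 - 11 = 64 - 20 ≡ 10; y = λ·(9 - 10) - 14 ≡ 12. → (10, 12)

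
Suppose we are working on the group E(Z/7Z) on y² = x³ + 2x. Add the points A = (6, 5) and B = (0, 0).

(6, 5) + (0, 0). λ = (0 - 5)/(0 - 6) ≡ 2/1 mod 7. 1⁻¹ ≡ 1 (mod 7) since 1·1 = 1 ≡ 1, so λ ≡ 2.
  x = λ² - 6 - 0 = 4 - 6 ≡ 5; y = λ·(6 - 5) - 5 ≡ 4. → (5, 4)

(5, 4)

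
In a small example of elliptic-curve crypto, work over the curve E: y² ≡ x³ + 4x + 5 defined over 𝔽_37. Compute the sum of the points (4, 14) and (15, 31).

(21, 27)

(4, 14) + (15, 31). λ = (31 - 14)/(15 - 4) ≡ 17/11 mod 37. 11⁻¹ ≡ 27 (mod 37), so λ ≡ 15.
  x = λ² - 4 - 15 = 225 - 19 ≡ 21; y = λ·(4 - 21) - 14 ≡ 27. → (21, 27)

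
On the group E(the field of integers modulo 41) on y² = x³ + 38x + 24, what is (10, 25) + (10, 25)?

tangent at (10, 25): λ = (3·10² + 38)/(2·25) ≡ 10/9. 9⁻¹ ≡ 32 (mod 41), so λ ≡ 10·32 ≡ 33.
  x = λ² - 10 - 10 = 1089 - 20 ≡ 3; y = λ·(10 - 3) - 25 ≡ 1. → (3, 1)

(3, 1)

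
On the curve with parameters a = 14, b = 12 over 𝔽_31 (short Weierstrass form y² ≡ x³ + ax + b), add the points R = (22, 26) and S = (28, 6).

(30, 11)

(22, 26) + (28, 6). λ = (6 - 26)/(28 - 22) ≡ 11/6 mod 31. 6⁻¹ ≡ 26 (mod 31), so λ ≡ 7.
  x = λ² - 22 - 28 = 49 - 50 ≡ 30; y = λ·(22 - 30) - 26 ≡ 11. → (30, 11)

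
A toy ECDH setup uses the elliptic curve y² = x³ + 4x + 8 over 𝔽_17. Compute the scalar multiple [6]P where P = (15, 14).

Repeated addition: build up to 6P.
2P: tangent at (15, 14): λ = (3·15² + 4)/(2·14) ≡ 16/11. 11⁻¹ ≡ 14 (mod 17), so λ ≡ 16·14 ≡ 3.
  x = λ² - 15 - 15 = 9 - 30 ≡ 13; y = λ·(15 - 13) - 14 ≡ 9. → (13, 9)
3P: (13, 9) + (15, 14). λ = (14 - 9)/(15 - 13) ≡ 5/2 mod 17. 2⁻¹ ≡ 9 (mod 17) since 2·9 = 18 ≡ 1, so λ ≡ 11.
  x = λ² - 13 - 15 = 121 - 28 ≡ 8; y = λ·(13 - 8) - 9 ≡ 12. → (8, 12)
4P: (8, 12) + (15, 14). λ = (14 - 12)/(15 - 8) ≡ 2/7 mod 17. 7⁻¹ ≡ 5 (mod 17), so λ ≡ 10.
  x = λ² - 8 - 15 = 100 - 23 ≡ 9; y = λ·(8 - 9) - 12 ≡ 12. → (9, 12)
5P: (9, 12) + (15, 14). λ = (14 - 12)/(15 - 9) ≡ 2/6 mod 17. 6⁻¹ ≡ 3 (mod 17) since 6·3 = 18 ≡ 1, so λ ≡ 6.
  x = λ² - 9 - 15 = 36 - 24 ≡ 12; y = λ·(9 - 12) - 12 ≡ 4. → (12, 4)
6P: (12, 4) + (15, 14). λ = (14 - 4)/(15 - 12) ≡ 10/3 mod 17. 3⁻¹ ≡ 6 (mod 17), so λ ≡ 9.
  x = λ² - 12 - 15 = 81 - 27 ≡ 3; y = λ·(12 - 3) - 4 ≡ 9. → (3, 9)

(3, 9)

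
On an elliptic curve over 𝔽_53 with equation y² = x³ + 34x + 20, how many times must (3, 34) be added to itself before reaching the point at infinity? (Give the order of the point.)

2P: tangent at (3, 34): λ = (3·3² + 34)/(2·34) ≡ 8/15. 15⁻¹ ≡ 46 (mod 53) since 15·46 = 690 ≡ 1, so λ ≡ 8·46 ≡ 50.
  x = λ² - 3 - 3 = 2500 - 6 ≡ 3; y = λ·(3 - 3) - 34 ≡ 19. → (3, 19)
3P: (3, 19) + (3, 34): same x and y₁ ≡ -y₂, so the sum is the point at infinity.
3P = the point at infinity, so the order is 3.

3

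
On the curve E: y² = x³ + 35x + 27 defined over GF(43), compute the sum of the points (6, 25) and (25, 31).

(4, 39)

(6, 25) + (25, 31). λ = (31 - 25)/(25 - 6) ≡ 6/19 mod 43. 19⁻¹ ≡ 34 (mod 43), so λ ≡ 32.
  x = λ² - 6 - 25 = 1024 - 31 ≡ 4; y = λ·(6 - 4) - 25 ≡ 39. → (4, 39)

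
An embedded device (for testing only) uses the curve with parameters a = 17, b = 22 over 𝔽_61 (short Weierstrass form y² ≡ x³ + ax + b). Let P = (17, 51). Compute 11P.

Repeated addition: build up to 11P.
2P: tangent at (17, 51): λ = (3·17² + 17)/(2·51) ≡ 30/41. 41⁻¹ ≡ 3 (mod 61) since 41·3 = 123 ≡ 1, so λ ≡ 30·3 ≡ 29.
  x = λ² - 17 - 17 = 841 - 34 ≡ 14; y = λ·(17 - 14) - 51 ≡ 36. → (14, 36)
3P: (14, 36) + (17, 51). λ = (51 - 36)/(17 - 14) ≡ 15/3 mod 61. 3⁻¹ ≡ 41 (mod 61), so λ ≡ 5.
  x = λ² - 14 - 17 = 25 - 31 ≡ 55; y = λ·(14 - 55) - 36 ≡ 3. → (55, 3)
4P: (55, 3) + (17, 51). λ = (51 - 3)/(17 - 55) ≡ 48/23 mod 61. 23⁻¹ ≡ 8 (mod 61), so λ ≡ 18.
  x = λ² - 55 - 17 = 324 - 72 ≡ 8; y = λ·(55 - 8) - 3 ≡ 50. → (8, 50)
5P: (8, 50) + (17, 51). λ = (51 - 50)/(17 - 8) ≡ 1/9 mod 61. 9⁻¹ ≡ 34 (mod 61) since 9·34 = 306 ≡ 1, so λ ≡ 34.
  x = λ² - 8 - 17 = 1156 - 25 ≡ 33; y = λ·(8 - 33) - 50 ≡ 15. → (33, 15)
6P: (33, 15) + (17, 51). λ = (51 - 15)/(17 - 33) ≡ 36/45 mod 61. 45⁻¹ ≡ 19 (mod 61), so λ ≡ 13.
  x = λ² - 33 - 17 = 169 - 50 ≡ 58; y = λ·(33 - 58) - 15 ≡ 26. → (58, 26)
7P: (58, 26) + (17, 51). λ = (51 - 26)/(17 - 58) ≡ 25/20 mod 61. 20⁻¹ ≡ 58 (mod 61) since 20·58 = 1160 ≡ 1, so λ ≡ 47.
  x = λ² - 58 - 17 = 2209 - 75 ≡ 60; y = λ·(58 - 60) - 26 ≡ 2. → (60, 2)
8P: (60, 2) + (17, 51). λ = (51 - 2)/(17 - 60) ≡ 49/18 mod 61. 18⁻¹ ≡ 17 (mod 61) since 18·17 = 306 ≡ 1, so λ ≡ 40.
  x = λ² - 60 - 17 = 1600 - 77 ≡ 59; y = λ·(60 - 59) - 2 ≡ 38. → (59, 38)
9P: (59, 38) + (17, 51). λ = (51 - 38)/(17 - 59) ≡ 13/19 mod 61. 19⁻¹ ≡ 45 (mod 61), so λ ≡ 36.
  x = λ² - 59 - 17 = 1296 - 76 ≡ 0; y = λ·(59 - 0) - 38 ≡ 12. → (0, 12)
10P: (0, 12) + (17, 51). λ = (51 - 12)/(17 - 0) ≡ 39/17 mod 61. 17⁻¹ ≡ 18 (mod 61), so λ ≡ 31.
  x = λ² - 0 - 17 = 961 - 17 ≡ 29; y = λ·(0 - 29) - 12 ≡ 4. → (29, 4)
11P: (29, 4) + (17, 51). λ = (51 - 4)/(17 - 29) ≡ 47/49 mod 61. 49⁻¹ ≡ 5 (mod 61), so λ ≡ 52.
  x = λ² - 29 - 17 = 2704 - 46 ≡ 35; y = λ·(29 - 35) - 4 ≡ 50. → (35, 50)

(35, 50)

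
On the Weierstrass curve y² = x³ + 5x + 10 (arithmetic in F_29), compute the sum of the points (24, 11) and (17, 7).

(12, 0)

(24, 11) + (17, 7). λ = (7 - 11)/(17 - 24) ≡ 25/22 mod 29. 22⁻¹ ≡ 4 (mod 29) since 22·4 = 88 ≡ 1, so λ ≡ 13.
  x = λ² - 24 - 17 = 169 - 41 ≡ 12; y = λ·(24 - 12) - 11 ≡ 0. → (12, 0)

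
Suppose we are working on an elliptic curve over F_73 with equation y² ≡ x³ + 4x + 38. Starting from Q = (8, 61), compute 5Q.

(13, 30)

Repeated addition: build up to 5Q.
2Q: tangent at (8, 61): λ = (3·8² + 4)/(2·61) ≡ 50/49. 49⁻¹ ≡ 3 (mod 73) since 49·3 = 147 ≡ 1, so λ ≡ 50·3 ≡ 4.
  x = λ² - 8 - 8 = 16 - 16 ≡ 0; y = λ·(8 - 0) - 61 ≡ 44. → (0, 44)
3Q: (0, 44) + (8, 61). λ = (61 - 44)/(8 - 0) ≡ 17/8 mod 73. 8⁻¹ ≡ 64 (mod 73), so λ ≡ 66.
  x = λ² - 0 - 8 = 4356 - 8 ≡ 41; y = λ·(0 - 41) - 44 ≡ 24. → (41, 24)
4Q: (41, 24) + (8, 61). λ = (61 - 24)/(8 - 41) ≡ 37/40 mod 73. 40⁻¹ ≡ 42 (mod 73), so λ ≡ 21.
  x = λ² - 41 - 8 = 441 - 49 ≡ 27; y = λ·(41 - 27) - 24 ≡ 51. → (27, 51)
5Q: (27, 51) + (8, 61). λ = (61 - 51)/(8 - 27) ≡ 10/54 mod 73. 54⁻¹ ≡ 23 (mod 73) since 54·23 = 1242 ≡ 1, so λ ≡ 11.
  x = λ² - 27 - 8 = 121 - 35 ≡ 13; y = λ·(27 - 13) - 51 ≡ 30. → (13, 30)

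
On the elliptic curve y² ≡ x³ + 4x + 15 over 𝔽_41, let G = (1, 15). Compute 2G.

(35, 29)

tangent at (1, 15): λ = (3·1² + 4)/(2·15) ≡ 7/30. 30⁻¹ ≡ 26 (mod 41), so λ ≡ 7·26 ≡ 18.
  x = λ² - 1 - 1 = 324 - 2 ≡ 35; y = λ·(1 - 35) - 15 ≡ 29. → (35, 29)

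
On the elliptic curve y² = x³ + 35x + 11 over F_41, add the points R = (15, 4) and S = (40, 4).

(27, 37)

(15, 4) + (40, 4). λ = (4 - 4)/(40 - 15) ≡ 0/25 mod 41. 25⁻¹ ≡ 23 (mod 41) since 25·23 = 575 ≡ 1, so λ ≡ 0.
  x = λ² - 15 - 40 = 0 - 55 ≡ 27; y = λ·(15 - 27) - 4 ≡ 37. → (27, 37)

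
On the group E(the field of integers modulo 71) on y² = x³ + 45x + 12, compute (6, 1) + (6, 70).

The two points share x = 6 and their y-coordinates satisfy 1 + 70 ≡ 0 (mod 71), so they are inverses. Their sum is 𝒪.

O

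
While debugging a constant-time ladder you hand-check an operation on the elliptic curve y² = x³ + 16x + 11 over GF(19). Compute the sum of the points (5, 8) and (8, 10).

(5, 8) + (8, 10). λ = (10 - 8)/(8 - 5) ≡ 2/3 mod 19. 3⁻¹ ≡ 13 (mod 19), so λ ≡ 7.
  x = λ² - 5 - 8 = 49 - 13 ≡ 17; y = λ·(5 - 17) - 8 ≡ 3. → (17, 3)

(17, 3)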